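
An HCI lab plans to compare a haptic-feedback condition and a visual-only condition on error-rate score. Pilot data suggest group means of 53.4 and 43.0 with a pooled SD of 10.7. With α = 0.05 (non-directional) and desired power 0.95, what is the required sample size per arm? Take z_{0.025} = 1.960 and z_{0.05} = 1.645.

Cohen's d = |M₁ − M₂| / SD_pooled = |53.4 − 43.0| / 10.7 = 10.4 / 10.7 = 0.972.
For two independent groups with equal n: n = 2·((z_{α/2} + z_β) / d)².
z_{α/2} + z_β = 1.960 + 1.645 = 3.605.
n = 2 × (3.605 / 0.972)² = 2 × 3.709² = 2 × 13.76 = 27.5.
Round up to the next whole participant.

n = 28 per group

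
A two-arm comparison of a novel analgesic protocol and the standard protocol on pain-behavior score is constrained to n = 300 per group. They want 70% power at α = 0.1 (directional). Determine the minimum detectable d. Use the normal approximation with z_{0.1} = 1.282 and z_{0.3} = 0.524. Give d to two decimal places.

d_min ≈ 0.15

For two independent groups of n = 300 each: d_min = (z_{α} + z_β)·√(2/n).
z-sum = 1.282 + 0.524 = 1.806.
d_min = 1.806 × √(2/300) = 1.806 × 0.0816 = 0.147.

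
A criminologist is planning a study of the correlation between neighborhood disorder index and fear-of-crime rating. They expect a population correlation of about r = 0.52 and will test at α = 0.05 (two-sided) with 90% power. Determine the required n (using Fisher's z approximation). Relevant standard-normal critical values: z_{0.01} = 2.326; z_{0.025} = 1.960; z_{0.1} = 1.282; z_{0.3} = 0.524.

Fisher's z: C = ½·ln((1+r)/(1−r)) = ½·ln(3.1667) = 0.5763.
n = ((z_{α/2} + z_β)/C)² + 3.
(1.960 + 1.282) / 0.5763 = 3.242 / 0.5763 = 5.626.
n = 5.626² + 3 = 31.65 + 3 = 34.6.
Round up.

n = 35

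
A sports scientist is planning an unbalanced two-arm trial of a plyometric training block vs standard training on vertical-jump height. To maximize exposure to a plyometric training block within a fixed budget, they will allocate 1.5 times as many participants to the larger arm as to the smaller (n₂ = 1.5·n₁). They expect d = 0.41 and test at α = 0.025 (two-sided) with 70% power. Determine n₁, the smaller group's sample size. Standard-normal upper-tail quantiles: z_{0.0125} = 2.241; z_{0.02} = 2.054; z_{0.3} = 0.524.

n₁ = 76

With allocation ratio k = n₂/n₁ = 1.5, Var(x̄₁−x̄₂) = σ²(1/n₁ + 1/(k·n₁)) = σ²·(k+1)/(k·n₁).
So n₁ = (1 + 1/k)·((z_{α/2} + z_β)/d)² = 1.667 × (2.765/0.41)².
n₁ = 1.667 × 45.48 = 75.8.
Round up: n₁ = 76, giving n₂ = 1.5 × 76 = 114.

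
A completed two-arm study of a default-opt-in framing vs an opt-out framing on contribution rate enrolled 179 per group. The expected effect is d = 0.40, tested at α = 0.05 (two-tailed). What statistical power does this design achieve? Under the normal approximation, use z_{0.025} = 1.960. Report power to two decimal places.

For two equal groups, power = Φ(d·√(n/2) − z_{α/2}).
d·√(n/2) = 0.40 × √(179/2) = 0.40 × 9.460 = 3.784.
z_β = 3.784 − 1.960 = 1.824.
Power = Φ(1.824) = 0.966.

power ≈ 0.97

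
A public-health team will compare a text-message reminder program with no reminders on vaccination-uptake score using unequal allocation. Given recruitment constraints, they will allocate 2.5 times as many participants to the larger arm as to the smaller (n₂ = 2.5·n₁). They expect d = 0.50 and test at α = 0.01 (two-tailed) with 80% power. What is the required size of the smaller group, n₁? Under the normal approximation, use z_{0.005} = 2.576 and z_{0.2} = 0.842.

With allocation ratio k = n₂/n₁ = 2.5, Var(x̄₁−x̄₂) = σ²(1/n₁ + 1/(k·n₁)) = σ²·(k+1)/(k·n₁).
So n₁ = (1 + 1/k)·((z_{α/2} + z_β)/d)² = 1.400 × (3.418/0.50)².
n₁ = 1.400 × 46.73 = 65.4.
Round up: n₁ = 66, giving n₂ = 2.5 × 66 = 165.

n₁ = 66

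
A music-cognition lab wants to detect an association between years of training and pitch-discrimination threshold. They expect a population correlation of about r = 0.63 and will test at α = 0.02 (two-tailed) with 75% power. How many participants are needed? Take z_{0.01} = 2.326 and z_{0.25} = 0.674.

n = 20

Fisher's z: C = ½·ln((1+r)/(1−r)) = ½·ln(4.4054) = 0.7414.
n = ((z_{α/2} + z_β)/C)² + 3.
(2.326 + 0.674) / 0.7414 = 3.000 / 0.7414 = 4.046.
n = 4.046² + 3 = 16.37 + 3 = 19.4.
Round up.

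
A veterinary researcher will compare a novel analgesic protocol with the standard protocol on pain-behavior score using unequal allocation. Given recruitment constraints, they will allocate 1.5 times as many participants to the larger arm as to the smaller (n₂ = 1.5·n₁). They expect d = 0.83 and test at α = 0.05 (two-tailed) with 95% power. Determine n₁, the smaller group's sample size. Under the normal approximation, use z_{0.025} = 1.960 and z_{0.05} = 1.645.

n₁ = 32

With allocation ratio k = n₂/n₁ = 1.5, Var(x̄₁−x̄₂) = σ²(1/n₁ + 1/(k·n₁)) = σ²·(k+1)/(k·n₁).
So n₁ = (1 + 1/k)·((z_{α/2} + z_β)/d)² = 1.667 × (3.605/0.83)².
n₁ = 1.667 × 18.86 = 31.4.
Round up: n₁ = 32, giving n₂ = 1.5 × 32 = 48.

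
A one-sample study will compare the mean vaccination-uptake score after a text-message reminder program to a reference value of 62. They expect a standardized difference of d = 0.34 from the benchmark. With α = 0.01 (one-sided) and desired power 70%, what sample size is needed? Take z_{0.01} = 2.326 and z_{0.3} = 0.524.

For a one-sample test: n = ((z_{α} + z_β) / d)².
z_{α} + z_β = 2.326 + 0.524 = 2.850.
n = (2.850 / 0.34)² = 8.382² = 70.26.
Round up.

n = 71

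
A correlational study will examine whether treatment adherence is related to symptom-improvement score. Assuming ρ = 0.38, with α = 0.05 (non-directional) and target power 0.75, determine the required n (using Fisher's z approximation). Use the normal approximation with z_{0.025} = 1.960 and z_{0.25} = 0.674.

n = 47

Fisher's z: C = ½·ln((1+r)/(1−r)) = ½·ln(2.2258) = 0.4001.
n = ((z_{α/2} + z_β)/C)² + 3.
(1.960 + 0.674) / 0.4001 = 2.634 / 0.4001 = 6.583.
n = 6.583² + 3 = 43.34 + 3 = 46.3.
Round up.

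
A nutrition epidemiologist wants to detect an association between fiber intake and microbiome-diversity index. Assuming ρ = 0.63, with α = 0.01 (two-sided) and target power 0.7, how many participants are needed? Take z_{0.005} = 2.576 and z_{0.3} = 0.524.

n = 21

Fisher's z: C = ½·ln((1+r)/(1−r)) = ½·ln(4.4054) = 0.7414.
n = ((z_{α/2} + z_β)/C)² + 3.
(2.576 + 0.524) / 0.7414 = 3.100 / 0.7414 = 4.181.
n = 4.181² + 3 = 17.48 + 3 = 20.5.
Round up.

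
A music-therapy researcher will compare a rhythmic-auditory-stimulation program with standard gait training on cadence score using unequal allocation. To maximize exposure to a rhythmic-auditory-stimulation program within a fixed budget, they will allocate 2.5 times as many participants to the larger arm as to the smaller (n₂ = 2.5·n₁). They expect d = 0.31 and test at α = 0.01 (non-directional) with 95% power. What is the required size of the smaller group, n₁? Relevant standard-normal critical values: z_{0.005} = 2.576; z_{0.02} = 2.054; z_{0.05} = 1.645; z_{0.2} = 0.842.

n₁ = 260

With allocation ratio k = n₂/n₁ = 2.5, Var(x̄₁−x̄₂) = σ²(1/n₁ + 1/(k·n₁)) = σ²·(k+1)/(k·n₁).
So n₁ = (1 + 1/k)·((z_{α/2} + z_β)/d)² = 1.400 × (4.221/0.31)².
n₁ = 1.400 × 185.40 = 259.6.
Round up: n₁ = 260, giving n₂ = 2.5 × 260 = 650.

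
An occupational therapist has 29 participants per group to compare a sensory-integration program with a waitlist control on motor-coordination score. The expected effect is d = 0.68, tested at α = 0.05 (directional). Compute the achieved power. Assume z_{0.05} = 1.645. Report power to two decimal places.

power ≈ 0.83

For two equal groups, power = Φ(d·√(n/2) − z_{α}).
d·√(n/2) = 0.68 × √(29/2) = 0.68 × 3.808 = 2.589.
z_β = 2.589 − 1.645 = 0.944.
Power = Φ(0.944) = 0.828.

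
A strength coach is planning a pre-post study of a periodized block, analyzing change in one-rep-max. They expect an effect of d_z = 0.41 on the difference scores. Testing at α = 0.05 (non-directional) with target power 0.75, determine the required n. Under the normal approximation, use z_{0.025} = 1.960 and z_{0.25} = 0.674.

n = 42 pairs

For a paired (one-sample on differences) test: n = ((z_{α/2} + z_β) / d)².
z_{α/2} + z_β = 1.960 + 0.674 = 2.634.
n = (2.634 / 0.41)² = 6.424² = 41.27.
Round up.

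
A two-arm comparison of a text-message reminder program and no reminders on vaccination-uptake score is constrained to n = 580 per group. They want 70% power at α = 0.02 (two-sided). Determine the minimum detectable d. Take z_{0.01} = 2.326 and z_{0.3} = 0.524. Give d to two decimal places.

d_min ≈ 0.17

For two independent groups of n = 580 each: d_min = (z_{α/2} + z_β)·√(2/n).
z-sum = 2.326 + 0.524 = 2.850.
d_min = 2.850 × √(2/580) = 2.850 × 0.0587 = 0.167.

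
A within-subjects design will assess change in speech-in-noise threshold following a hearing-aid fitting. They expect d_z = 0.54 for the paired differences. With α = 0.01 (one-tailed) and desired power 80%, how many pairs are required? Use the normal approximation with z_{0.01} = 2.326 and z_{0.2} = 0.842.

For a paired (one-sample on differences) test: n = ((z_{α} + z_β) / d)².
z_{α} + z_β = 2.326 + 0.842 = 3.168.
n = (3.168 / 0.54)² = 5.867² = 34.42.
Round up.

n = 35 pairs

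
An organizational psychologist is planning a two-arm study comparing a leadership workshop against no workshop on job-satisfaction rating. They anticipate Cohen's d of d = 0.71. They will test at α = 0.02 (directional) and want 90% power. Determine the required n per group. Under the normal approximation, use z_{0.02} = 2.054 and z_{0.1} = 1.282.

n = 45 per group

For two independent groups with equal n: n = 2·((z_{α} + z_β) / d)².
z_{α} + z_β = 2.054 + 1.282 = 3.336.
n = 2 × (3.336 / 0.71)² = 2 × 4.699² = 2 × 22.08 = 44.2.
Round up to the next whole participant.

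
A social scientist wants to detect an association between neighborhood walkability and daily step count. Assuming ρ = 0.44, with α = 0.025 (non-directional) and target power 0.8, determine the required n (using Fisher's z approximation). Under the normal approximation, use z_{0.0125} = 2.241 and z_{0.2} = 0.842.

Fisher's z: C = ½·ln((1+r)/(1−r)) = ½·ln(2.5714) = 0.4722.
n = ((z_{α/2} + z_β)/C)² + 3.
(2.241 + 0.842) / 0.4722 = 3.083 / 0.4722 = 6.529.
n = 6.529² + 3 = 42.63 + 3 = 45.6.
Round up.

n = 46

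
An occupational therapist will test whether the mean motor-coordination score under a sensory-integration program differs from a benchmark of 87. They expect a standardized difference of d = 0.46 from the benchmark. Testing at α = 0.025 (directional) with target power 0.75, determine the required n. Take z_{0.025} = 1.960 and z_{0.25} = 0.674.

n = 33

For a one-sample test: n = ((z_{α} + z_β) / d)².
z_{α} + z_β = 1.960 + 0.674 = 2.634.
n = (2.634 / 0.46)² = 5.726² = 32.79.
Round up.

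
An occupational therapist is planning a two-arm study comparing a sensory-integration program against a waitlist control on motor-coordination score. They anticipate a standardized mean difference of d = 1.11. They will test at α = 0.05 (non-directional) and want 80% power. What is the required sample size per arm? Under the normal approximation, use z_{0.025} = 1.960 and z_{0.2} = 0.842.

n = 13 per group

For two independent groups with equal n: n = 2·((z_{α/2} + z_β) / d)².
z_{α/2} + z_β = 1.960 + 0.842 = 2.802.
n = 2 × (2.802 / 1.11)² = 2 × 2.524² = 2 × 6.37 = 12.7.
Round up to the next whole participant.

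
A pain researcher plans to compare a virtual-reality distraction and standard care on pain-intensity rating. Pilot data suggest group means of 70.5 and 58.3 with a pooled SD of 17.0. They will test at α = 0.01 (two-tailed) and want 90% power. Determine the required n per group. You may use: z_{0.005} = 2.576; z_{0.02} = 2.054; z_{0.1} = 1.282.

Cohen's d = |M₁ − M₂| / SD_pooled = |70.5 − 58.3| / 17.0 = 12.2 / 17.0 = 0.718.
For two independent groups with equal n: n = 2·((z_{α/2} + z_β) / d)².
z_{α/2} + z_β = 2.576 + 1.282 = 3.858.
n = 2 × (3.858 / 0.718)² = 2 × 5.373² = 2 × 28.87 = 57.7.
Round up to the next whole participant.

n = 58 per group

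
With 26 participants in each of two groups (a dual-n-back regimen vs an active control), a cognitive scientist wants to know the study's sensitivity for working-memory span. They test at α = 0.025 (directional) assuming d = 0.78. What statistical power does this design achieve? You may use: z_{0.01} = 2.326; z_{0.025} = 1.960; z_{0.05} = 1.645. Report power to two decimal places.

power ≈ 0.80

For two equal groups, power = Φ(d·√(n/2) − z_{α}).
d·√(n/2) = 0.78 × √(26/2) = 0.78 × 3.606 = 2.812.
z_β = 2.812 − 1.960 = 0.852.
Power = Φ(0.852) = 0.803.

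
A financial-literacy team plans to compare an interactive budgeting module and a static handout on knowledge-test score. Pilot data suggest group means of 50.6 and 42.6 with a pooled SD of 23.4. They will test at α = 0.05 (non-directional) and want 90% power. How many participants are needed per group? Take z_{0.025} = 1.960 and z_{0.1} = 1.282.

n = 180 per group

Cohen's d = |M₁ − M₂| / SD_pooled = |50.6 − 42.6| / 23.4 = 8.0 / 23.4 = 0.342.
For two independent groups with equal n: n = 2·((z_{α/2} + z_β) / d)².
z_{α/2} + z_β = 1.960 + 1.282 = 3.242.
n = 2 × (3.242 / 0.342)² = 2 × 9.480² = 2 × 89.86 = 179.7.
Round up to the next whole participant.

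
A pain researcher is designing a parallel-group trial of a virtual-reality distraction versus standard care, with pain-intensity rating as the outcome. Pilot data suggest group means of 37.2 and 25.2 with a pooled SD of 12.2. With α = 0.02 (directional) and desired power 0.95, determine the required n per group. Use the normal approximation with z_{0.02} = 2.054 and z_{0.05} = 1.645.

n = 29 per group

Cohen's d = |M₁ − M₂| / SD_pooled = |37.2 − 25.2| / 12.2 = 12.0 / 12.2 = 0.984.
For two independent groups with equal n: n = 2·((z_{α} + z_β) / d)².
z_{α} + z_β = 2.054 + 1.645 = 3.699.
n = 2 × (3.699 / 0.984)² = 2 × 3.759² = 2 × 14.13 = 28.3.
Round up to the next whole participant.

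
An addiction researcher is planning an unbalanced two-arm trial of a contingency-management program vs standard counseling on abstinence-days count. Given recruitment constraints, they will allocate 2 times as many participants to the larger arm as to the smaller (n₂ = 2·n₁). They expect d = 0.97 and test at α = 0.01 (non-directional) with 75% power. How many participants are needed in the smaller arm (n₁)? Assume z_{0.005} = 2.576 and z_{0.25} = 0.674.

With allocation ratio k = n₂/n₁ = 2, Var(x̄₁−x̄₂) = σ²(1/n₁ + 1/(k·n₁)) = σ²·(k+1)/(k·n₁).
So n₁ = (1 + 1/k)·((z_{α/2} + z_β)/d)² = 1.500 × (3.250/0.97)².
n₁ = 1.500 × 11.23 = 16.8.
Round up: n₁ = 17, giving n₂ = 2 × 17 = 34.

n₁ = 17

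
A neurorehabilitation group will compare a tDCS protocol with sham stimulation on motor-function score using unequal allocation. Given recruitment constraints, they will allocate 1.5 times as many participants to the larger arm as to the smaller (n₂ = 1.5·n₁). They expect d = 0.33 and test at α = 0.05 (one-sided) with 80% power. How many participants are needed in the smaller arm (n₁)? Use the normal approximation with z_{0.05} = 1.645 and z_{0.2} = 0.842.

n₁ = 95

With allocation ratio k = n₂/n₁ = 1.5, Var(x̄₁−x̄₂) = σ²(1/n₁ + 1/(k·n₁)) = σ²·(k+1)/(k·n₁).
So n₁ = (1 + 1/k)·((z_{α} + z_β)/d)² = 1.667 × (2.487/0.33)².
n₁ = 1.667 × 56.80 = 94.7.
Round up: n₁ = 95, giving n₂ = ⌈1.5 × 95⌉ = ⌈142.5⌉ = 143.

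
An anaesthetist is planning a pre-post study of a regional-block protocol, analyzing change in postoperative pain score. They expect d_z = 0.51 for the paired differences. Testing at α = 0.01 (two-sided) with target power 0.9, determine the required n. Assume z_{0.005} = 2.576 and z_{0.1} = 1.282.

For a paired (one-sample on differences) test: n = ((z_{α/2} + z_β) / d)².
z_{α/2} + z_β = 2.576 + 1.282 = 3.858.
n = (3.858 / 0.51)² = 7.565² = 57.22.
Round up.

n = 58 pairs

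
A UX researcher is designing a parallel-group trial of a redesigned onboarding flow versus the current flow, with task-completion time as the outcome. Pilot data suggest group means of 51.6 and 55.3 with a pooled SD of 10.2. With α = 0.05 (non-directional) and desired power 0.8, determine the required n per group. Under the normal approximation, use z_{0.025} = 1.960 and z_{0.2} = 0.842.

Cohen's d = |M₁ − M₂| / SD_pooled = |51.6 − 55.3| / 10.2 = 3.7 / 10.2 = 0.363.
For two independent groups with equal n: n = 2·((z_{α/2} + z_β) / d)².
z_{α/2} + z_β = 1.960 + 0.842 = 2.802.
n = 2 × (2.802 / 0.363)² = 2 × 7.719² = 2 × 59.58 = 119.2.
Round up to the next whole participant.

n = 120 per group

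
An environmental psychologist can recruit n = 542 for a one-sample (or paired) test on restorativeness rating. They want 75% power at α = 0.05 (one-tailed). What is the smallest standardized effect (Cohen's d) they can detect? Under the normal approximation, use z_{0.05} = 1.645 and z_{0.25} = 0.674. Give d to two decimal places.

d_min ≈ 0.10

For a single sample (or paired design) of n = 542: d_min = (z_{α} + z_β)/√n.
z-sum = 1.645 + 0.674 = 2.319.
d_min = 2.319 / √542 = 2.319 / 23.281 = 0.100.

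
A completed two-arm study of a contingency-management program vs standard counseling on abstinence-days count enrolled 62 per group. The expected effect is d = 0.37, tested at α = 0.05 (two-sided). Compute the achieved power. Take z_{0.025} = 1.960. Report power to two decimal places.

For two equal groups, power = Φ(d·√(n/2) − z_{α/2}).
d·√(n/2) = 0.37 × √(62/2) = 0.37 × 5.568 = 2.060.
z_β = 2.060 − 1.960 = 0.100.
Power = Φ(0.100) = 0.540.

power ≈ 0.54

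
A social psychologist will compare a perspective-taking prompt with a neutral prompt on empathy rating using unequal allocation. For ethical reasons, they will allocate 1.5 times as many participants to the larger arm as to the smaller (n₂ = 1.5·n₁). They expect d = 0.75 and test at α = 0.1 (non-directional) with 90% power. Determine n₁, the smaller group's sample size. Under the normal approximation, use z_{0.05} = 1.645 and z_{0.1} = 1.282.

With allocation ratio k = n₂/n₁ = 1.5, Var(x̄₁−x̄₂) = σ²(1/n₁ + 1/(k·n₁)) = σ²·(k+1)/(k·n₁).
So n₁ = (1 + 1/k)·((z_{α/2} + z_β)/d)² = 1.667 × (2.927/0.75)².
n₁ = 1.667 × 15.23 = 25.4.
Round up: n₁ = 26, giving n₂ = 1.5 × 26 = 39.

n₁ = 26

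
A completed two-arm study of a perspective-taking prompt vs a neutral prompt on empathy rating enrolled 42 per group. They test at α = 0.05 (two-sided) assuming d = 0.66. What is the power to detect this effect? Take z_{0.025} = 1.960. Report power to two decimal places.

power ≈ 0.86

For two equal groups, power = Φ(d·√(n/2) − z_{α/2}).
d·√(n/2) = 0.66 × √(42/2) = 0.66 × 4.583 = 3.024.
z_β = 3.024 − 1.960 = 1.064.
Power = Φ(1.064) = 0.856.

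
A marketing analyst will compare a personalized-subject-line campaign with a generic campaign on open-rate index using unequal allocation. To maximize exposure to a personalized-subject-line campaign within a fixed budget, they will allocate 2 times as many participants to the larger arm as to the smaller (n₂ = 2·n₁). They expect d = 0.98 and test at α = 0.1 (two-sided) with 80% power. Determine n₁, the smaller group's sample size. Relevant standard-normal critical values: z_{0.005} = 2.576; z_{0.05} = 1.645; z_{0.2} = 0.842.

n₁ = 10

With allocation ratio k = n₂/n₁ = 2, Var(x̄₁−x̄₂) = σ²(1/n₁ + 1/(k·n₁)) = σ²·(k+1)/(k·n₁).
So n₁ = (1 + 1/k)·((z_{α/2} + z_β)/d)² = 1.500 × (2.487/0.98)².
n₁ = 1.500 × 6.44 = 9.7.
Round up: n₁ = 10, giving n₂ = 2 × 10 = 20.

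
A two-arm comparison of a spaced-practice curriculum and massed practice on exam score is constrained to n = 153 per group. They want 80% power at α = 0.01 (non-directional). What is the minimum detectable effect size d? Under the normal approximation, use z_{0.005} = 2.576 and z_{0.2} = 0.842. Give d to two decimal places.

d_min ≈ 0.39

For two independent groups of n = 153 each: d_min = (z_{α/2} + z_β)·√(2/n).
z-sum = 2.576 + 0.842 = 3.418.
d_min = 3.418 × √(2/153) = 3.418 × 0.1143 = 0.391.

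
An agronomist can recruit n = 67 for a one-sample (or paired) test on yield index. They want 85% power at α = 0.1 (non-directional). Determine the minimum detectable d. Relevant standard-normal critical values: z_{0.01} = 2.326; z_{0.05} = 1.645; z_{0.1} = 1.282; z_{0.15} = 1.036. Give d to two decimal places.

d_min ≈ 0.33

For a single sample (or paired design) of n = 67: d_min = (z_{α/2} + z_β)/√n.
z-sum = 1.645 + 1.036 = 2.681.
d_min = 2.681 / √67 = 2.681 / 8.185 = 0.328.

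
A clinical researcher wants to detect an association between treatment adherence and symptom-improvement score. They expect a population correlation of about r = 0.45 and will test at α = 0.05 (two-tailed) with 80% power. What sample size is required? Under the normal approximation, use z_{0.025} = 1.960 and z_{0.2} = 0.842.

Fisher's z: C = ½·ln((1+r)/(1−r)) = ½·ln(2.6364) = 0.4847.
n = ((z_{α/2} + z_β)/C)² + 3.
(1.960 + 0.842) / 0.4847 = 2.802 / 0.4847 = 5.781.
n = 5.781² + 3 = 33.42 + 3 = 36.4.
Round up.

n = 37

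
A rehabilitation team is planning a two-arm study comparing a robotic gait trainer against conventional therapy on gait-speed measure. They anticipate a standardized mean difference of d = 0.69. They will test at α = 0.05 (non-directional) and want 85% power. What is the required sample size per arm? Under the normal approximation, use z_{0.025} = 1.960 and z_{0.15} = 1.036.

n = 38 per group

For two independent groups with equal n: n = 2·((z_{α/2} + z_β) / d)².
z_{α/2} + z_β = 1.960 + 1.036 = 2.996.
n = 2 × (2.996 / 0.69)² = 2 × 4.342² = 2 × 18.85 = 37.7.
Round up to the next whole participant.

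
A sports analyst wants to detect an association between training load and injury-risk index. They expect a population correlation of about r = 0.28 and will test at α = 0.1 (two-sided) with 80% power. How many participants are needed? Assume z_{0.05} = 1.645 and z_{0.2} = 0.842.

n = 78

Fisher's z: C = ½·ln((1+r)/(1−r)) = ½·ln(1.7778) = 0.2877.
n = ((z_{α/2} + z_β)/C)² + 3.
(1.645 + 0.842) / 0.2877 = 2.487 / 0.2877 = 8.644.
n = 8.644² + 3 = 74.73 + 3 = 77.7.
Round up.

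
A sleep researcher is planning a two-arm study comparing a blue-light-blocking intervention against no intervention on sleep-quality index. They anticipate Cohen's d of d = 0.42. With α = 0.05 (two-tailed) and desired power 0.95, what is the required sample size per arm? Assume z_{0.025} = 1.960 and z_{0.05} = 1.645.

n = 148 per group

For two independent groups with equal n: n = 2·((z_{α/2} + z_β) / d)².
z_{α/2} + z_β = 1.960 + 1.645 = 3.605.
n = 2 × (3.605 / 0.42)² = 2 × 8.583² = 2 × 73.67 = 147.3.
Round up to the next whole participant.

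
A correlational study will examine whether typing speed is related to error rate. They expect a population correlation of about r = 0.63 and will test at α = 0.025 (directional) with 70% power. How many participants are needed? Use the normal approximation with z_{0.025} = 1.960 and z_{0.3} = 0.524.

Fisher's z: C = ½·ln((1+r)/(1−r)) = ½·ln(4.4054) = 0.7414.
n = ((z_{α} + z_β)/C)² + 3.
(1.960 + 0.524) / 0.7414 = 2.484 / 0.7414 = 3.350.
n = 3.350² + 3 = 11.23 + 3 = 14.2.
Round up.

n = 15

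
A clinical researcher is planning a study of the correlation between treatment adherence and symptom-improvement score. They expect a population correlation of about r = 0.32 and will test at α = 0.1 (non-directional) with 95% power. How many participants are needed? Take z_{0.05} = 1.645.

Fisher's z: C = ½·ln((1+r)/(1−r)) = ½·ln(1.9412) = 0.3316.
n = ((z_{α/2} + z_β)/C)² + 3.
(1.645 + 1.645) / 0.3316 = 3.290 / 0.3316 = 9.922.
n = 9.922² + 3 = 98.44 + 3 = 101.4.
Round up.

n = 102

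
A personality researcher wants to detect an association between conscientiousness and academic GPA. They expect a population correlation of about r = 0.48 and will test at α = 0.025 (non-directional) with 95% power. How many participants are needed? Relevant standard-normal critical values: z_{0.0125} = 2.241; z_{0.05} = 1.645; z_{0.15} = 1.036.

n = 59

Fisher's z: C = ½·ln((1+r)/(1−r)) = ½·ln(2.8462) = 0.5230.
n = ((z_{α/2} + z_β)/C)² + 3.
(2.241 + 1.645) / 0.5230 = 3.886 / 0.5230 = 7.430.
n = 7.430² + 3 = 55.21 + 3 = 58.2.
Round up.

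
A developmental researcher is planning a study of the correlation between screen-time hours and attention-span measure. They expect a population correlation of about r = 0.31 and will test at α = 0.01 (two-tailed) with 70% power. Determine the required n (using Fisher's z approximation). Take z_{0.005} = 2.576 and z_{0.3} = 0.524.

n = 97

Fisher's z: C = ½·ln((1+r)/(1−r)) = ½·ln(1.8986) = 0.3205.
n = ((z_{α/2} + z_β)/C)² + 3.
(2.576 + 0.524) / 0.3205 = 3.100 / 0.3205 = 9.672.
n = 9.672² + 3 = 93.56 + 3 = 96.6.
Round up.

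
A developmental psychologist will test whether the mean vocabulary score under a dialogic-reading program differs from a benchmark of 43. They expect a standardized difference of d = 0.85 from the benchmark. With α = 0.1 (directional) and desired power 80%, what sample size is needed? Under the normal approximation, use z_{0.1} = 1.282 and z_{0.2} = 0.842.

n = 7

For a one-sample test: n = ((z_{α} + z_β) / d)².
z_{α} + z_β = 1.282 + 0.842 = 2.124.
n = (2.124 / 0.85)² = 2.499² = 6.24.
Round up.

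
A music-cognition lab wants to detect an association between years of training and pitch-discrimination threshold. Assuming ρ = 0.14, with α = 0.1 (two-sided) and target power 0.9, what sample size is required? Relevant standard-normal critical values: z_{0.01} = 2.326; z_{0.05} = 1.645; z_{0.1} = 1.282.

n = 435

Fisher's z: C = ½·ln((1+r)/(1−r)) = ½·ln(1.3256) = 0.1409.
n = ((z_{α/2} + z_β)/C)² + 3.
(1.645 + 1.282) / 0.1409 = 2.927 / 0.1409 = 20.774.
n = 20.774² + 3 = 431.54 + 3 = 434.5.
Round up.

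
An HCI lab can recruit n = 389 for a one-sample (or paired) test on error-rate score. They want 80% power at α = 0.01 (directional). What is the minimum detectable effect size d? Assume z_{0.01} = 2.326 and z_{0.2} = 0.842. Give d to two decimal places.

d_min ≈ 0.16

For a single sample (or paired design) of n = 389: d_min = (z_{α} + z_β)/√n.
z-sum = 2.326 + 0.842 = 3.168.
d_min = 3.168 / √389 = 3.168 / 19.723 = 0.161.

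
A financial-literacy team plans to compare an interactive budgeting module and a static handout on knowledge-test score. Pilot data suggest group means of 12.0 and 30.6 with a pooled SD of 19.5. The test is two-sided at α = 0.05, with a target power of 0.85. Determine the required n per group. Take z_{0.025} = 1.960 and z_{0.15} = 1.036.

Cohen's d = |M₁ − M₂| / SD_pooled = |12.0 − 30.6| / 19.5 = 18.6 / 19.5 = 0.954.
For two independent groups with equal n: n = 2·((z_{α/2} + z_β) / d)².
z_{α/2} + z_β = 1.960 + 1.036 = 2.996.
n = 2 × (2.996 / 0.954)² = 2 × 3.140² = 2 × 9.86 = 19.7.
Round up to the next whole participant.

n = 20 per group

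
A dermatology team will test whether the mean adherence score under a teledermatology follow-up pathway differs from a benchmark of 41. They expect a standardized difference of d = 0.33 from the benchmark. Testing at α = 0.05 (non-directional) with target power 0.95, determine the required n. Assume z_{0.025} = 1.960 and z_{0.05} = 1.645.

n = 120

For a one-sample test: n = ((z_{α/2} + z_β) / d)².
z_{α/2} + z_β = 1.960 + 1.645 = 3.605.
n = (3.605 / 0.33)² = 10.924² = 119.34.
Round up.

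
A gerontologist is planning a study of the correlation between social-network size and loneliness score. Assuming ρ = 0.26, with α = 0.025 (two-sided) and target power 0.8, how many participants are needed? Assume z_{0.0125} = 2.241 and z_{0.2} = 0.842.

n = 138

Fisher's z: C = ½·ln((1+r)/(1−r)) = ½·ln(1.7027) = 0.2661.
n = ((z_{α/2} + z_β)/C)² + 3.
(2.241 + 0.842) / 0.2661 = 3.083 / 0.2661 = 11.586.
n = 11.586² + 3 = 134.23 + 3 = 137.2.
Round up.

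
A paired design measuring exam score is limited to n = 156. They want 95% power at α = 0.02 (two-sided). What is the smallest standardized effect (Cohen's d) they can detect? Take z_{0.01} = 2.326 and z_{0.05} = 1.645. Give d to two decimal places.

d_min ≈ 0.32

For a single sample (or paired design) of n = 156: d_min = (z_{α/2} + z_β)/√n.
z-sum = 2.326 + 1.645 = 3.971.
d_min = 3.971 / √156 = 3.971 / 12.490 = 0.318.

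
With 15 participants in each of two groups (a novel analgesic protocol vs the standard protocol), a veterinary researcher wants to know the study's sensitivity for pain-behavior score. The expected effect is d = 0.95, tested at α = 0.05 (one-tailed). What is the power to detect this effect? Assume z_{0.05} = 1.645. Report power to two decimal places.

For two equal groups, power = Φ(d·√(n/2) − z_{α}).
d·√(n/2) = 0.95 × √(15/2) = 0.95 × 2.739 = 2.602.
z_β = 2.602 − 1.645 = 0.957.
Power = Φ(0.957) = 0.831.

power ≈ 0.83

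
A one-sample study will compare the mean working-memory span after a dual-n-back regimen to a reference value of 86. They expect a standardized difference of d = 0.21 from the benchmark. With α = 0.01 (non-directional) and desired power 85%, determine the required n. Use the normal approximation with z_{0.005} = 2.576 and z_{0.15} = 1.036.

For a one-sample test: n = ((z_{α/2} + z_β) / d)².
z_{α/2} + z_β = 2.576 + 1.036 = 3.612.
n = (3.612 / 0.21)² = 17.200² = 295.84.
Round up.

n = 296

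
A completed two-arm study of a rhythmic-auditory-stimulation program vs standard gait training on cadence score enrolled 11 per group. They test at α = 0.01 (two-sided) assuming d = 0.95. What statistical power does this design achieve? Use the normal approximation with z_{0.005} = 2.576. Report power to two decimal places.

power ≈ 0.36

For two equal groups, power = Φ(d·√(n/2) − z_{α/2}).
d·√(n/2) = 0.95 × √(11/2) = 0.95 × 2.345 = 2.228.
z_β = 2.228 − 2.576 = -0.348.
Power = Φ(-0.348) = 0.364.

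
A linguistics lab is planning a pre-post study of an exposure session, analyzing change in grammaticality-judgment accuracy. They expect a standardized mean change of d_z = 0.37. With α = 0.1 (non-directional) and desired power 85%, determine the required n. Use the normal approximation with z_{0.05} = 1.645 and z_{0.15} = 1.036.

n = 53 pairs

For a paired (one-sample on differences) test: n = ((z_{α/2} + z_β) / d)².
z_{α/2} + z_β = 1.645 + 1.036 = 2.681.
n = (2.681 / 0.37)² = 7.246² = 52.50.
Round up.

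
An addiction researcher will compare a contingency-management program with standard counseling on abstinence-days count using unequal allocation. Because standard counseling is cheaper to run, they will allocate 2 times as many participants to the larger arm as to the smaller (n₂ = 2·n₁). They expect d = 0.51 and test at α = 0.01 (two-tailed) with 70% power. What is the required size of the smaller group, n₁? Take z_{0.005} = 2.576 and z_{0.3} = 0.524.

With allocation ratio k = n₂/n₁ = 2, Var(x̄₁−x̄₂) = σ²(1/n₁ + 1/(k·n₁)) = σ²·(k+1)/(k·n₁).
So n₁ = (1 + 1/k)·((z_{α/2} + z_β)/d)² = 1.500 × (3.100/0.51)².
n₁ = 1.500 × 36.95 = 55.4.
Round up: n₁ = 56, giving n₂ = 2 × 56 = 112.

n₁ = 56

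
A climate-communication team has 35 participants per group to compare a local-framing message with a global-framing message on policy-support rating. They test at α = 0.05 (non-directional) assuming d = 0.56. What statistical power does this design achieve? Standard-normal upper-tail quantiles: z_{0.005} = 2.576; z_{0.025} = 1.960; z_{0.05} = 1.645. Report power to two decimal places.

power ≈ 0.65

For two equal groups, power = Φ(d·√(n/2) − z_{α/2}).
d·√(n/2) = 0.56 × √(35/2) = 0.56 × 4.183 = 2.343.
z_β = 2.343 − 1.960 = 0.383.
Power = Φ(0.383) = 0.649.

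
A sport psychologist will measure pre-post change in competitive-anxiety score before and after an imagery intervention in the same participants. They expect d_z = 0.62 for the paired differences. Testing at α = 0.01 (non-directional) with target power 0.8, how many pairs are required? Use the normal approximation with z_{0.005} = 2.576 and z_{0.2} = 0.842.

n = 31 pairs

For a paired (one-sample on differences) test: n = ((z_{α/2} + z_β) / d)².
z_{α/2} + z_β = 2.576 + 0.842 = 3.418.
n = (3.418 / 0.62)² = 5.513² = 30.39.
Round up.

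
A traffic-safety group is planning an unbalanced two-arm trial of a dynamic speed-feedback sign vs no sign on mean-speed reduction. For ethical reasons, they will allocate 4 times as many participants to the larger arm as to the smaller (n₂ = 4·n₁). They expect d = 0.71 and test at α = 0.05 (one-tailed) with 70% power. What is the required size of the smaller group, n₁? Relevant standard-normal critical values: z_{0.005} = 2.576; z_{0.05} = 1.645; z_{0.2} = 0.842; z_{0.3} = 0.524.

n₁ = 12

With allocation ratio k = n₂/n₁ = 4, Var(x̄₁−x̄₂) = σ²(1/n₁ + 1/(k·n₁)) = σ²·(k+1)/(k·n₁).
So n₁ = (1 + 1/k)·((z_{α} + z_β)/d)² = 1.250 × (2.169/0.71)².
n₁ = 1.250 × 9.33 = 11.7.
Round up: n₁ = 12, giving n₂ = 4 × 12 = 48.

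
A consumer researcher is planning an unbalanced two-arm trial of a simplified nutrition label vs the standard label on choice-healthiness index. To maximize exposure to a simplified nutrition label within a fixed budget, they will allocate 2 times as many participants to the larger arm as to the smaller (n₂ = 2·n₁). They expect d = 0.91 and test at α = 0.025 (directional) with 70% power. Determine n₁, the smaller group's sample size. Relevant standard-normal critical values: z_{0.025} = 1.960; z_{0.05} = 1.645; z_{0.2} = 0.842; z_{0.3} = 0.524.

n₁ = 12

With allocation ratio k = n₂/n₁ = 2, Var(x̄₁−x̄₂) = σ²(1/n₁ + 1/(k·n₁)) = σ²·(k+1)/(k·n₁).
So n₁ = (1 + 1/k)·((z_{α} + z_β)/d)² = 1.500 × (2.484/0.91)².
n₁ = 1.500 × 7.45 = 11.2.
Round up: n₁ = 12, giving n₂ = 2 × 12 = 24.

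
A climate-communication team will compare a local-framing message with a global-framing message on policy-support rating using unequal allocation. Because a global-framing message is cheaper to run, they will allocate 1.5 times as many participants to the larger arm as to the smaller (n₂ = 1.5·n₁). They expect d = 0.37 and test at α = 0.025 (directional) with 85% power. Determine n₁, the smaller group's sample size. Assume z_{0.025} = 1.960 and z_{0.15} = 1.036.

With allocation ratio k = n₂/n₁ = 1.5, Var(x̄₁−x̄₂) = σ²(1/n₁ + 1/(k·n₁)) = σ²·(k+1)/(k·n₁).
So n₁ = (1 + 1/k)·((z_{α} + z_β)/d)² = 1.667 × (2.996/0.37)².
n₁ = 1.667 × 65.57 = 109.3.
Round up: n₁ = 110, giving n₂ = 1.5 × 110 = 165.

n₁ = 110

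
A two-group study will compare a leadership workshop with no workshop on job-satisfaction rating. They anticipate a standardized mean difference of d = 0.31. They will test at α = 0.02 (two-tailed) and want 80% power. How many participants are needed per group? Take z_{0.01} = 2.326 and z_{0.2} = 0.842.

n = 209 per group

For two independent groups with equal n: n = 2·((z_{α/2} + z_β) / d)².
z_{α/2} + z_β = 2.326 + 0.842 = 3.168.
n = 2 × (3.168 / 0.31)² = 2 × 10.219² = 2 × 104.44 = 208.9.
Round up to the next whole participant.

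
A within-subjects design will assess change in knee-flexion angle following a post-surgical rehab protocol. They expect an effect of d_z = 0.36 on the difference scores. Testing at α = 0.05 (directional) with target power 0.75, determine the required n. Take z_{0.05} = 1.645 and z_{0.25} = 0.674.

For a paired (one-sample on differences) test: n = ((z_{α} + z_β) / d)².
z_{α} + z_β = 1.645 + 0.674 = 2.319.
n = (2.319 / 0.36)² = 6.442² = 41.50.
Round up.

n = 42 pairs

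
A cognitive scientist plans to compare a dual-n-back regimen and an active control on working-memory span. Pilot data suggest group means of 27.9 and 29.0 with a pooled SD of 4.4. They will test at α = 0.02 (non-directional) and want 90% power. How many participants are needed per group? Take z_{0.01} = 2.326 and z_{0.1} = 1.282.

n = 417 per group

Cohen's d = |M₁ − M₂| / SD_pooled = |27.9 − 29.0| / 4.4 = 1.1 / 4.4 = 0.250.
For two independent groups with equal n: n = 2·((z_{α/2} + z_β) / d)².
z_{α/2} + z_β = 2.326 + 1.282 = 3.608.
n = 2 × (3.608 / 0.250)² = 2 × 14.432² = 2 × 208.28 = 416.6.
Round up to the next whole participant.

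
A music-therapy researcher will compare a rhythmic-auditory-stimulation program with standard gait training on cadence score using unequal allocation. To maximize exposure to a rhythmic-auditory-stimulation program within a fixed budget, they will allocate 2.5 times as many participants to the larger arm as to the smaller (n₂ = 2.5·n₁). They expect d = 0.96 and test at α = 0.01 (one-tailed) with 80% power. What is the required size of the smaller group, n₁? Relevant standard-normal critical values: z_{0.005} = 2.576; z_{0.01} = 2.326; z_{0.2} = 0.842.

With allocation ratio k = n₂/n₁ = 2.5, Var(x̄₁−x̄₂) = σ²(1/n₁ + 1/(k·n₁)) = σ²·(k+1)/(k·n₁).
So n₁ = (1 + 1/k)·((z_{α} + z_β)/d)² = 1.400 × (3.168/0.96)².
n₁ = 1.400 × 10.89 = 15.2.
Round up: n₁ = 16, giving n₂ = 2.5 × 16 = 40.

n₁ = 16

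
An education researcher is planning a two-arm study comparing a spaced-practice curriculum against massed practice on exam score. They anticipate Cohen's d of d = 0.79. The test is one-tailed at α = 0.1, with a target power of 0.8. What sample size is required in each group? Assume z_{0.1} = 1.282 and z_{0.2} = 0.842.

n = 15 per group

For two independent groups with equal n: n = 2·((z_{α} + z_β) / d)².
z_{α} + z_β = 1.282 + 0.842 = 2.124.
n = 2 × (2.124 / 0.79)² = 2 × 2.689² = 2 × 7.23 = 14.5.
Round up to the next whole participant.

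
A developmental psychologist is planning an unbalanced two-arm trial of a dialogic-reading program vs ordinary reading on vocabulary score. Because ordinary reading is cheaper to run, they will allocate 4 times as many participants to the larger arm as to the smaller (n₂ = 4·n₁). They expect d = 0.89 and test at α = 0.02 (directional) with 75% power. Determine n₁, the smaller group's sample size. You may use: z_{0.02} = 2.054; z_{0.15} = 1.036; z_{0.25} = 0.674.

With allocation ratio k = n₂/n₁ = 4, Var(x̄₁−x̄₂) = σ²(1/n₁ + 1/(k·n₁)) = σ²·(k+1)/(k·n₁).
So n₁ = (1 + 1/k)·((z_{α} + z_β)/d)² = 1.250 × (2.728/0.89)².
n₁ = 1.250 × 9.40 = 11.7.
Round up: n₁ = 12, giving n₂ = 4 × 12 = 48.

n₁ = 12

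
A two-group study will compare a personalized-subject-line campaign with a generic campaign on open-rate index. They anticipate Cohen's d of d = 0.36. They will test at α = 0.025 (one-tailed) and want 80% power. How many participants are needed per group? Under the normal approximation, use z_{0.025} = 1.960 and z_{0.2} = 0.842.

For two independent groups with equal n: n = 2·((z_{α} + z_β) / d)².
z_{α} + z_β = 1.960 + 0.842 = 2.802.
n = 2 × (2.802 / 0.36)² = 2 × 7.783² = 2 × 60.58 = 121.2.
Round up to the next whole participant.

n = 122 per group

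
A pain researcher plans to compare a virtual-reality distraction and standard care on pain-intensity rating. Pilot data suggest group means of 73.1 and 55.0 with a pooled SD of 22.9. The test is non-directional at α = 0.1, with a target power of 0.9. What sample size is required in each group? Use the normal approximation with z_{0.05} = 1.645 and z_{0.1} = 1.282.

n = 28 per group

Cohen's d = |M₁ − M₂| / SD_pooled = |73.1 − 55.0| / 22.9 = 18.1 / 22.9 = 0.790.
For two independent groups with equal n: n = 2·((z_{α/2} + z_β) / d)².
z_{α/2} + z_β = 1.645 + 1.282 = 2.927.
n = 2 × (2.927 / 0.790)² = 2 × 3.705² = 2 × 13.73 = 27.5.
Round up to the next whole participant.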